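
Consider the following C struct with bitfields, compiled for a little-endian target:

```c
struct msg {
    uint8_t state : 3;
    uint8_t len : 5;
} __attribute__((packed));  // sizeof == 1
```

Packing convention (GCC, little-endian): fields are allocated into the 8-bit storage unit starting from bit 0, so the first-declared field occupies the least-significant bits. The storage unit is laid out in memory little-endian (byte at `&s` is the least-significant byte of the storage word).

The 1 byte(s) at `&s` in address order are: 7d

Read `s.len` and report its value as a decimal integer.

[0]=0x7d (little-endian) → word 0x7d
state [0+:3] = (word>>0) & 0x7 = 5
len [3+:5] = (word>>3) & 0x1f = 15  ←

15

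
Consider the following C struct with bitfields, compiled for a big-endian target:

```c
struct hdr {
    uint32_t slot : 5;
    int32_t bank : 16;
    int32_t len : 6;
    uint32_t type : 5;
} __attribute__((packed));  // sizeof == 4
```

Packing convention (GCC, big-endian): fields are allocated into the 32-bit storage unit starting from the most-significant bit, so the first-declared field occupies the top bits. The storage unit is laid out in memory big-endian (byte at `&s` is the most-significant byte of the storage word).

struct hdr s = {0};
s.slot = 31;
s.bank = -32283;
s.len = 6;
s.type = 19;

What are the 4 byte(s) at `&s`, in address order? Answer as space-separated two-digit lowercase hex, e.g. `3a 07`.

fc 0f 28 d3

slot (5b) val=31 bits=0x1f at bit 27: 0xf8000000
bank (16b) val=-32283 bits=0x81e5 at bit 11: 0xfc0f2800
len (6b) val=6 bits=0x6 at bit 5: 0xfc0f28c0
type (5b) val=19 bits=0x13 at bit 0: 0xfc0f28d3
word = 0xfc0f28d3 → big-endian bytes:
  [0]=0xfc  [1]=0x0f  [2]=0x28  [3]=0xd3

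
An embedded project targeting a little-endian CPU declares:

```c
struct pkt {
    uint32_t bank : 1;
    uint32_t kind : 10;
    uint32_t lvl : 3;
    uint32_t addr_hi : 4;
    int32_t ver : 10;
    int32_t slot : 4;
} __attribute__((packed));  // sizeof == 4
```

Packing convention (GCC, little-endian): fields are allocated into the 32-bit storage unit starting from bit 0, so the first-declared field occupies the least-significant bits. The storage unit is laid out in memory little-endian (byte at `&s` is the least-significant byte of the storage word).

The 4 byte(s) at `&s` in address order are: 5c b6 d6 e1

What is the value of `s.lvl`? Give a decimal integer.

6

[0]=0x5c [1]=0xb6 [2]=0xd6 [3]=0xe1 (little-endian) → word 0xe1d6b65c
bank [0+:1] = (word>>0) & 0x1 = 0
kind [1+:10] = (word>>1) & 0x3ff = 814
lvl [11+:3] = (word>>11) & 0x7 = 6  ←
addr_hi [14+:4] = (word>>14) & 0xf = 10
ver [18+:10] = (word>>18) & 0x3ff = 117
slot [28+:4] = (word>>28) & 0xf = 14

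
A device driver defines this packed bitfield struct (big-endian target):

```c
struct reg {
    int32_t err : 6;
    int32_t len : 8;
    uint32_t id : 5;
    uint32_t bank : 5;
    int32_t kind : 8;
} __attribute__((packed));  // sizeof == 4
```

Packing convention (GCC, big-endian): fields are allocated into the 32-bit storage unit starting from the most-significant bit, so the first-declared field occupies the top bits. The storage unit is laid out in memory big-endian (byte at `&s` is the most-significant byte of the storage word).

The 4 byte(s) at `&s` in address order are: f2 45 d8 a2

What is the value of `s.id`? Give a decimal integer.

14

[0]=0xf2 [1]=0x45 [2]=0xd8 [3]=0xa2 (big-endian) → word 0xf245d8a2
err [26+:6] = (word>>26) & 0x3f = 60
len [18+:8] = (word>>18) & 0xff = 145
id [13+:5] = (word>>13) & 0x1f = 14  ←
bank [8+:5] = (word>>8) & 0x1f = 24
kind [0+:8] = (word>>0) & 0xff = 162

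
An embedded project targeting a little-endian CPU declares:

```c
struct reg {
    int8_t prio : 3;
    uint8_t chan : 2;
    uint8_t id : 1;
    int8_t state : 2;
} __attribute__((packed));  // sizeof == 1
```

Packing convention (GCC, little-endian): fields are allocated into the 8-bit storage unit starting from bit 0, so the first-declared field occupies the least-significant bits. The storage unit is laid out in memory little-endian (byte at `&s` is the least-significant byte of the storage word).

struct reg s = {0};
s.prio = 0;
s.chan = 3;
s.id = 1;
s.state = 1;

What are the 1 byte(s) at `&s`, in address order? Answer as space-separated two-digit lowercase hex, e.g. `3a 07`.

78

prio:3 = 0 → 0x0 << 0 → word 0x00
chan:2 = 3 → 0x3 << 3 → word 0x18
id:1 = 1 → 0x1 << 5 → word 0x38
state:2 = 1 → 0x1 << 6 → word 0x78
word = 0x78 → little-endian bytes:
  [0]=0x78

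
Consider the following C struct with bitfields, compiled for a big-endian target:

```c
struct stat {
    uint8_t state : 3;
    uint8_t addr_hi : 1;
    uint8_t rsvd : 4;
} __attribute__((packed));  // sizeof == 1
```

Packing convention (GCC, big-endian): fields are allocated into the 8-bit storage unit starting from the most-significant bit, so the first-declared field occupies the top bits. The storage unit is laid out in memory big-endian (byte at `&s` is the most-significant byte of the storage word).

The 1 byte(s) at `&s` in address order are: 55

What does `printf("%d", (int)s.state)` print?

2

[0]=0x55 (big-endian) → word 0x55
state [5+:3] = (word>>5) & 0x7 = 2  ←
addr_hi [4+:1] = (word>>4) & 0x1 = 1
rsvd [0+:4] = (word>>0) & 0xf = 5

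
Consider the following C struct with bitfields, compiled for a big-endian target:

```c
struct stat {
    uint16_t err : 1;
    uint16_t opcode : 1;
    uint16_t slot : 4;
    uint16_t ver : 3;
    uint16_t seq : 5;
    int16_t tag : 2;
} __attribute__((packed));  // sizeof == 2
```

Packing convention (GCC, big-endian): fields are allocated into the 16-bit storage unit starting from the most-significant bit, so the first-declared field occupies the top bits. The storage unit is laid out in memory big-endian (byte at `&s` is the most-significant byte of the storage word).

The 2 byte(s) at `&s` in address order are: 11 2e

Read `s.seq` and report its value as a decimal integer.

[0]=0x11 [1]=0x2e (big-endian) → word 0x112e
err [15+:1] = (word>>15) & 0x1 = 0
opcode [14+:1] = (word>>14) & 0x1 = 0
slot [10+:4] = (word>>10) & 0xf = 4
ver [7+:3] = (word>>7) & 0x7 = 2
seq [2+:5] = (word>>2) & 0x1f = 11  ←
tag [0+:2] = (word>>0) & 0x3 = 2

11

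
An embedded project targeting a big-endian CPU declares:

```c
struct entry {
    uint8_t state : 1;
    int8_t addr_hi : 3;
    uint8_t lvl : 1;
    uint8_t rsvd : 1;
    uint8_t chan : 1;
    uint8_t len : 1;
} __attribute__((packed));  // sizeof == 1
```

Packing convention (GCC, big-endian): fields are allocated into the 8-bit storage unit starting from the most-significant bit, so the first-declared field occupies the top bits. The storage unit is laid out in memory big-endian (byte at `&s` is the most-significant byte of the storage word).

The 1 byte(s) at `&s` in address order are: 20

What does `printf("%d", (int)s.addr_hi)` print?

2

[0]=0x20 (big-endian) → word 0x20
state:1 @ bit 7 → (0x20>>7)&0x1 = 0x0
addr_hi:3 @ bit 4 → (0x20>>4)&0x7 = 0x2  ←
lvl:1 @ bit 3 → (0x20>>3)&0x1 = 0x0
rsvd:1 @ bit 2 → (0x20>>2)&0x1 = 0x0
chan:1 @ bit 1 → (0x20>>1)&0x1 = 0x0
len:1 @ bit 0 → (0x20>>0)&0x1 = 0x0
addr_hi signed 3b, MSB=0: value = 2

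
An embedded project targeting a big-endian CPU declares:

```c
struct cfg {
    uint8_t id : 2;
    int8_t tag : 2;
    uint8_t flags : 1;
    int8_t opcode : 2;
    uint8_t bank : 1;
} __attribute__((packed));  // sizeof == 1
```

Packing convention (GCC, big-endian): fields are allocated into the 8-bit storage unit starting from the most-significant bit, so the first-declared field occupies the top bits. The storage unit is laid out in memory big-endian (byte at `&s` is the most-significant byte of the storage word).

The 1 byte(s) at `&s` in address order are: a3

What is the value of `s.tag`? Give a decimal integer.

[0]=0xa3 (big-endian) → word 0xa3
id:2 @ bit 6 → (0xa3>>6)&0x3 = 0x2
tag:2 @ bit 4 → (0xa3>>4)&0x3 = 0x2  ←
flags:1 @ bit 3 → (0xa3>>3)&0x1 = 0x0
opcode:2 @ bit 1 → (0xa3>>1)&0x3 = 0x1
bank:1 @ bit 0 → (0xa3>>0)&0x1 = 0x1
tag signed 2b, MSB=1: 2 - 4 = -2

-2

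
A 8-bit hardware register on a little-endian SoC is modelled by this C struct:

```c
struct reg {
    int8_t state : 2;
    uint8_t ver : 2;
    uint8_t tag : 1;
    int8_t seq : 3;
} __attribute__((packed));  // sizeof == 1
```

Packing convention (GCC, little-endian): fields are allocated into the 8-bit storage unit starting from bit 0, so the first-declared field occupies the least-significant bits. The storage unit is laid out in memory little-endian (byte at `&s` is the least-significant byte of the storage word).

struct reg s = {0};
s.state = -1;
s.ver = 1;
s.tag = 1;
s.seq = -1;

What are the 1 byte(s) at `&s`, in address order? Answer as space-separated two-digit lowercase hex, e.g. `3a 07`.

f7

[0+:2] state=-1 & 0x3 = 0x3; word=0x03
[2+:2] ver=1 & 0x3 = 0x1; word=0x07
[4+:1] tag=1 & 0x1 = 0x1; word=0x17
[5+:3] seq=-1 & 0x7 = 0x7; word=0xf7
word = 0xf7 → little-endian bytes:
  [0]=0xf7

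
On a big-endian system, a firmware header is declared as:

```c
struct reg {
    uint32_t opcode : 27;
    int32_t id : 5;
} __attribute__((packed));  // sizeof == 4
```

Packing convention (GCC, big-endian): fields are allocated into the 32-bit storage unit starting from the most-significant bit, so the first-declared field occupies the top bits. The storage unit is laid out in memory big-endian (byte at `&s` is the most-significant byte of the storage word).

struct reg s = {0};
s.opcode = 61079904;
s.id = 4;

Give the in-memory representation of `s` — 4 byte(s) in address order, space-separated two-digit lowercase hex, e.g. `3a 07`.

opcode:27 = 61079904 → 0x3a40160 << 5 → word 0x74802c00
id:5 = 4 → 0x4 << 0 → word 0x74802c04
word = 0x74802c04 → big-endian bytes:
  [0]=0x74  [1]=0x80  [2]=0x2c  [3]=0x04

74 80 2c 04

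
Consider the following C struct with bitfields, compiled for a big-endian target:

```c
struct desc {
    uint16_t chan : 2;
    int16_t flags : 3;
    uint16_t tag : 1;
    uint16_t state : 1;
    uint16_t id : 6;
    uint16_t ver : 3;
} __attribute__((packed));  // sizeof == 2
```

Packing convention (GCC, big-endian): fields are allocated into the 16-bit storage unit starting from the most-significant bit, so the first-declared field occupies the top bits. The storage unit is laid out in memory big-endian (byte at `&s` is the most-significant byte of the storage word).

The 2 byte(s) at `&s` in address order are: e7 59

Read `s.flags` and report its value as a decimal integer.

-4

[0]=0xe7 [1]=0x59 (big-endian) → word 0xe759
chan [14+:2] = (word>>14) & 0x3 = 3
flags [11+:3] = (word>>11) & 0x7 = 4  ←
tag [10+:1] = (word>>10) & 0x1 = 1
state [9+:1] = (word>>9) & 0x1 = 1
id [3+:6] = (word>>3) & 0x3f = 43
ver [0+:3] = (word>>0) & 0x7 = 1
flags signed 3b, MSB=1: 4 - 8 = -4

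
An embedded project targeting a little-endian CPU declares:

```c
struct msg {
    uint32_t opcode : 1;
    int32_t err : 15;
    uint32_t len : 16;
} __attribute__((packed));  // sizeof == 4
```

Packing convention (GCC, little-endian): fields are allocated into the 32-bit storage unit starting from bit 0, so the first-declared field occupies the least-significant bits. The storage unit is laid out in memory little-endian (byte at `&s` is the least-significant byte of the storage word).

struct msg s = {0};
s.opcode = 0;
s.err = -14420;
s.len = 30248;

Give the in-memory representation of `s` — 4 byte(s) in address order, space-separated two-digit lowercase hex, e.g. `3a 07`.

58 8f 28 76

opcode:1 = 0 → 0x0 << 0 → word 0x00000000
err:15 = -14420 → 0x47ac << 1 → word 0x00008f58
len:16 = 30248 → 0x7628 << 16 → word 0x76288f58
word = 0x76288f58 → little-endian bytes:
  [0]=0x58  [1]=0x8f  [2]=0x28  [3]=0x76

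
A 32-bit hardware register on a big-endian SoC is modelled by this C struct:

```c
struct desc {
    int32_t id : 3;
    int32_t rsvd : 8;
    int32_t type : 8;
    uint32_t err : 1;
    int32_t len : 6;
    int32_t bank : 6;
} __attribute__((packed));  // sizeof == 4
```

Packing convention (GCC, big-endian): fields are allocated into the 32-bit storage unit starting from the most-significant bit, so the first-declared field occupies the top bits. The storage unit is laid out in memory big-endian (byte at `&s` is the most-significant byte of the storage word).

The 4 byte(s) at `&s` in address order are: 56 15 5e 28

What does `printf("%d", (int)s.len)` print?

-8

[0]=0x56 [1]=0x15 [2]=0x5e [3]=0x28 (big-endian) → word 0x56155e28
id:3 @ bit 29 → (0x56155e28>>29)&0x7 = 0x2
rsvd:8 @ bit 21 → (0x56155e28>>21)&0xff = 0xb0
type:8 @ bit 13 → (0x56155e28>>13)&0xff = 0xaa
err:1 @ bit 12 → (0x56155e28>>12)&0x1 = 0x1
len:6 @ bit 6 → (0x56155e28>>6)&0x3f = 0x38  ←
bank:6 @ bit 0 → (0x56155e28>>0)&0x3f = 0x28
len signed 6b, MSB=1: 56 - 64 = -8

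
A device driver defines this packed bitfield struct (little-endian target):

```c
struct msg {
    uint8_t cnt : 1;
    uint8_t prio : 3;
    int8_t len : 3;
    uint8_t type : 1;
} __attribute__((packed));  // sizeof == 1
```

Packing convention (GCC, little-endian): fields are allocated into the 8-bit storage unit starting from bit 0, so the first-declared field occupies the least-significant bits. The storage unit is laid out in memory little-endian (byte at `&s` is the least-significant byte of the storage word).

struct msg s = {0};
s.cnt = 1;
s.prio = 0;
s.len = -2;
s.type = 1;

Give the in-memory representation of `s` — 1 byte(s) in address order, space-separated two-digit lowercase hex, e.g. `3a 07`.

[0+:1] cnt=1 & 0x1 = 0x1; word=0x01
[1+:3] prio=0 & 0x7 = 0x0; word=0x01
[4+:3] len=-2 & 0x7 = 0x6; word=0x61
[7+:1] type=1 & 0x1 = 0x1; word=0xe1
word = 0xe1 → little-endian bytes:
  [0]=0xe1

e1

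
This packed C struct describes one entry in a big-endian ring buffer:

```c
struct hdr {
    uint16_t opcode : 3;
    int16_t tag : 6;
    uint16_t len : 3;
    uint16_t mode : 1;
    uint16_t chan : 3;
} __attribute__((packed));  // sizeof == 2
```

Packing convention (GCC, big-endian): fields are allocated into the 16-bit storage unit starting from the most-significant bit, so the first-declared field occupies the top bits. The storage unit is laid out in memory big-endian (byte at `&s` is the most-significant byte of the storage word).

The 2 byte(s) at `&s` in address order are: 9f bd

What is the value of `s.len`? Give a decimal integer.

[0]=0x9f [1]=0xbd (big-endian) → word 0x9fbd
opcode:3 @ bit 13 → (0x9fbd>>13)&0x7 = 0x4
tag:6 @ bit 7 → (0x9fbd>>7)&0x3f = 0x3f
len:3 @ bit 4 → (0x9fbd>>4)&0x7 = 0x3  ←
mode:1 @ bit 3 → (0x9fbd>>3)&0x1 = 0x1
chan:3 @ bit 0 → (0x9fbd>>0)&0x7 = 0x5

3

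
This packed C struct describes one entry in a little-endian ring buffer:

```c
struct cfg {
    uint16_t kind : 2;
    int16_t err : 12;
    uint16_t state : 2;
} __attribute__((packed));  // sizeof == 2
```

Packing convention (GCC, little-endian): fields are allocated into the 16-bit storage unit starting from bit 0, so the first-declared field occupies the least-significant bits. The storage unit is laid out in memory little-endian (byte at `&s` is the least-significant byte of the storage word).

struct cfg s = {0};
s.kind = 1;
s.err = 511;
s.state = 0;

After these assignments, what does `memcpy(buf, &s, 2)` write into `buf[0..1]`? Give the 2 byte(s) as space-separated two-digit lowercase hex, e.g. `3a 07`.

[0+:2] kind=1 & 0x3 = 0x1; word=0x0001
[2+:12] err=511 & 0xfff = 0x1ff; word=0x07fd
[14+:2] state=0 & 0x3 = 0x0; word=0x07fd
word = 0x07fd → little-endian bytes:
  [0]=0xfd  [1]=0x07

fd 07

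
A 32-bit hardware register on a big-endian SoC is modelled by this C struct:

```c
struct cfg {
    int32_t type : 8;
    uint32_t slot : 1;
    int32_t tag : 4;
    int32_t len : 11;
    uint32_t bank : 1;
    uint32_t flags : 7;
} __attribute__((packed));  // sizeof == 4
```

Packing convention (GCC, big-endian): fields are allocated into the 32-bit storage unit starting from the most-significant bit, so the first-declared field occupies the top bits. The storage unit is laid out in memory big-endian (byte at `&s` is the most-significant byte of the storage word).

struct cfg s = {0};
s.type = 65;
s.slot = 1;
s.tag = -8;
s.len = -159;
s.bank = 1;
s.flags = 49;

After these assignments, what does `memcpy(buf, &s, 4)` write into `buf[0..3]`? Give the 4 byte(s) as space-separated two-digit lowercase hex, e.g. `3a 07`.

type:8 = 65 → 0x41 << 24 → word 0x41000000
slot:1 = 1 → 0x1 << 23 → word 0x41800000
tag:4 = -8 → 0x8 << 19 → word 0x41c00000
len:11 = -159 → 0x761 << 8 → word 0x41c76100
bank:1 = 1 → 0x1 << 7 → word 0x41c76180
flags:7 = 49 → 0x31 << 0 → word 0x41c761b1
word = 0x41c761b1 → big-endian bytes:
  [0]=0x41  [1]=0xc7  [2]=0x61  [3]=0xb1

41 c7 61 b1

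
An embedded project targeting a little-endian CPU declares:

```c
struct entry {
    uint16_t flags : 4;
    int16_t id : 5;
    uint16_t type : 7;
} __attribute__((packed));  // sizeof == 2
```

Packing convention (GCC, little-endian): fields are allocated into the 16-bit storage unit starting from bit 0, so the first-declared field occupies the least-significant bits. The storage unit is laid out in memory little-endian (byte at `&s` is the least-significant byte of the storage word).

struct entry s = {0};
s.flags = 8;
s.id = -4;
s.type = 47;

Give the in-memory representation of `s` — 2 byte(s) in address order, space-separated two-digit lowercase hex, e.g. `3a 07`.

[0+:4] flags=8 & 0xf = 0x8; word=0x0008
[4+:5] id=-4 & 0x1f = 0x1c; word=0x01c8
[9+:7] type=47 & 0x7f = 0x2f; word=0x5fc8
word = 0x5fc8 → little-endian bytes:
  [0]=0xc8  [1]=0x5f

c8 5f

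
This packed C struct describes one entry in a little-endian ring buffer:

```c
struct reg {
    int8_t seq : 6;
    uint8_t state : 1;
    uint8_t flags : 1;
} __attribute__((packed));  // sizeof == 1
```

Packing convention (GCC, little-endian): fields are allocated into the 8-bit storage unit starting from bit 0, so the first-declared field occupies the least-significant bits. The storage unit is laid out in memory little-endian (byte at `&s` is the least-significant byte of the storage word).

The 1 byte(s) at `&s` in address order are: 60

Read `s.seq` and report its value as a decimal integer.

[0]=0x60 (little-endian) → word 0x60
seq [0+:6] = (word>>0) & 0x3f = 32  ←
state [6+:1] = (word>>6) & 0x1 = 1
flags [7+:1] = (word>>7) & 0x1 = 0
seq signed 6b, MSB=1: 32 - 64 = -32

-32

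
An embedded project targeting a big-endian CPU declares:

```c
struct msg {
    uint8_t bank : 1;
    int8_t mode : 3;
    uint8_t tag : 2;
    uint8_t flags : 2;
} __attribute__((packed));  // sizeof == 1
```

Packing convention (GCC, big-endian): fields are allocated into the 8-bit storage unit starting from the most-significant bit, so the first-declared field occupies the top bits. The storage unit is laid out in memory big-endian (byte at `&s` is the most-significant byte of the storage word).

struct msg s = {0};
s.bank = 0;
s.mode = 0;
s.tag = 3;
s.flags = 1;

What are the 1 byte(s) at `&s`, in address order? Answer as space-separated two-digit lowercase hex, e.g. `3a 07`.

0d

[7+:1] bank=0 & 0x1 = 0x0; word=0x00
[4+:3] mode=0 & 0x7 = 0x0; word=0x00
[2+:2] tag=3 & 0x3 = 0x3; word=0x0c
[0+:2] flags=1 & 0x3 = 0x1; word=0x0d
word = 0x0d → big-endian bytes:
  [0]=0x0d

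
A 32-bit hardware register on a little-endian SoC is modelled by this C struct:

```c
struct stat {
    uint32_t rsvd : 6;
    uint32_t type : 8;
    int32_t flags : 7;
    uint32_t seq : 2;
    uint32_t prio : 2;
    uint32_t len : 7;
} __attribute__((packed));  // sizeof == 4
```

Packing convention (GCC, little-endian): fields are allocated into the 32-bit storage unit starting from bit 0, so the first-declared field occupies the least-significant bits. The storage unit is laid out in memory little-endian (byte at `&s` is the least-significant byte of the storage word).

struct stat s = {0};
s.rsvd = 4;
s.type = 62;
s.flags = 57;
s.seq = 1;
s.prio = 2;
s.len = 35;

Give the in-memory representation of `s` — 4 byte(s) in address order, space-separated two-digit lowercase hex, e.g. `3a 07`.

[0+:6] rsvd=4 & 0x3f = 0x4; word=0x00000004
[6+:8] type=62 & 0xff = 0x3e; word=0x00000f84
[14+:7] flags=57 & 0x7f = 0x39; word=0x000e4f84
[21+:2] seq=1 & 0x3 = 0x1; word=0x002e4f84
[23+:2] prio=2 & 0x3 = 0x2; word=0x012e4f84
[25+:7] len=35 & 0x7f = 0x23; word=0x472e4f84
word = 0x472e4f84 → little-endian bytes:
  [0]=0x84  [1]=0x4f  [2]=0x2e  [3]=0x47

84 4f 2e 47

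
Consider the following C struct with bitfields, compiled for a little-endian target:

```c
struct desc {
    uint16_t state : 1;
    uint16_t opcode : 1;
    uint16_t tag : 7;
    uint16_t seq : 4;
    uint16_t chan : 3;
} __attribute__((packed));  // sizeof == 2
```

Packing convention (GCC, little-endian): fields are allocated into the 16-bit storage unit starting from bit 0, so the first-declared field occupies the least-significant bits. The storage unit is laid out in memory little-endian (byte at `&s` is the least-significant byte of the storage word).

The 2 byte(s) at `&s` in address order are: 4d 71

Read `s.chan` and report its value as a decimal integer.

3

[0]=0x4d [1]=0x71 (little-endian) → word 0x714d
state:1 @ bit 0 → (0x714d>>0)&0x1 = 0x1
opcode:1 @ bit 1 → (0x714d>>1)&0x1 = 0x0
tag:7 @ bit 2 → (0x714d>>2)&0x7f = 0x53
seq:4 @ bit 9 → (0x714d>>9)&0xf = 0x8
chan:3 @ bit 13 → (0x714d>>13)&0x7 = 0x3  ←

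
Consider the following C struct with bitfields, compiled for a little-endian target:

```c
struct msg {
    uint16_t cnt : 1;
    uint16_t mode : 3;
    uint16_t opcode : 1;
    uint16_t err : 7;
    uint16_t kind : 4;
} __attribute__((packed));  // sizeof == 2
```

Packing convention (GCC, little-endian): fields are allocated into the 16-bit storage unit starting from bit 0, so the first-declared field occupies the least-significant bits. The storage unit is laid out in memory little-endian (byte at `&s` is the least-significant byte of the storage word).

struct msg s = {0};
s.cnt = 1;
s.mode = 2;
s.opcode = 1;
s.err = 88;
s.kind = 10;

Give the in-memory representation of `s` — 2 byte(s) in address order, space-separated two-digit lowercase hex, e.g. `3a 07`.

cnt:1 = 1 → 0x1 << 0 → word 0x0001
mode:3 = 2 → 0x2 << 1 → word 0x0005
opcode:1 = 1 → 0x1 << 4 → word 0x0015
err:7 = 88 → 0x58 << 5 → word 0x0b15
kind:4 = 10 → 0xa << 12 → word 0xab15
word = 0xab15 → little-endian bytes:
  [0]=0x15  [1]=0xab

15 ab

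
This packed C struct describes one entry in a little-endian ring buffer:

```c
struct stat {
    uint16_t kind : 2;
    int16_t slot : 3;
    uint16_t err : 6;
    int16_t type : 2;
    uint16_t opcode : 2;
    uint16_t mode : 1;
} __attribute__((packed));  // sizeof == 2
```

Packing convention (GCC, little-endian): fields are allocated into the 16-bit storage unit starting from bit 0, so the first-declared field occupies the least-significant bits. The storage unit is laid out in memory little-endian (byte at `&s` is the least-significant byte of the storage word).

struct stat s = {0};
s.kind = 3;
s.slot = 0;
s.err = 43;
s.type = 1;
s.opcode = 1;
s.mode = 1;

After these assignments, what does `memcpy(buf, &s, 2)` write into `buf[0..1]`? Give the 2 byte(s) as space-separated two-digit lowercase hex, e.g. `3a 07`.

kind:2 = 3 → 0x3 << 0 → word 0x0003
slot:3 = 0 → 0x0 << 2 → word 0x0003
err:6 = 43 → 0x2b << 5 → word 0x0563
type:2 = 1 → 0x1 << 11 → word 0x0d63
opcode:2 = 1 → 0x1 << 13 → word 0x2d63
mode:1 = 1 → 0x1 << 15 → word 0xad63
word = 0xad63 → little-endian bytes:
  [0]=0x63  [1]=0xad

63 ad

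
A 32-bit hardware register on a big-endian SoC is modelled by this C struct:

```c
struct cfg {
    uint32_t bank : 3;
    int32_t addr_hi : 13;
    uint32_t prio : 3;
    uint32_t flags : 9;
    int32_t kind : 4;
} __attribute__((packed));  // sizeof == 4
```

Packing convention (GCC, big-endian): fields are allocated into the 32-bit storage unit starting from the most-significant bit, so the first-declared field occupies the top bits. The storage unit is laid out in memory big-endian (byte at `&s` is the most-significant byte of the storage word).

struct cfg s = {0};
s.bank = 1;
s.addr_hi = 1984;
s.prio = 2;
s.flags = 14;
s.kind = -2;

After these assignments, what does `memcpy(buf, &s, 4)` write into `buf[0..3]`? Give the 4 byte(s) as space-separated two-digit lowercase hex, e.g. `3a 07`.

bank (3b) val=1 bits=0x1 at bit 29: 0x20000000
addr_hi (13b) val=1984 bits=0x7c0 at bit 16: 0x27c00000
prio (3b) val=2 bits=0x2 at bit 13: 0x27c04000
flags (9b) val=14 bits=0xe at bit 4: 0x27c040e0
kind (4b) val=-2 bits=0xe at bit 0: 0x27c040ee
word = 0x27c040ee → big-endian bytes:
  [0]=0x27  [1]=0xc0  [2]=0x40  [3]=0xee

27 c0 40 ee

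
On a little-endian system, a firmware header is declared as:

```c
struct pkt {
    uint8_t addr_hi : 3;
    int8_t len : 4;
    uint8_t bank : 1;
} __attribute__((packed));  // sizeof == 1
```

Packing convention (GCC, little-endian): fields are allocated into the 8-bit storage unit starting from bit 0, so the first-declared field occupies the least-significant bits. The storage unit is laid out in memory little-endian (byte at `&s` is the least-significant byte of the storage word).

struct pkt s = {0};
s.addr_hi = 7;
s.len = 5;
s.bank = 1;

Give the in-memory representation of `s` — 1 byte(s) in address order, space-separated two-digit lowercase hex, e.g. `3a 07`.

addr_hi:3 = 7 → 0x7 << 0 → word 0x07
len:4 = 5 → 0x5 << 3 → word 0x2f
bank:1 = 1 → 0x1 << 7 → word 0xaf
word = 0xaf → little-endian bytes:
  [0]=0xaf

af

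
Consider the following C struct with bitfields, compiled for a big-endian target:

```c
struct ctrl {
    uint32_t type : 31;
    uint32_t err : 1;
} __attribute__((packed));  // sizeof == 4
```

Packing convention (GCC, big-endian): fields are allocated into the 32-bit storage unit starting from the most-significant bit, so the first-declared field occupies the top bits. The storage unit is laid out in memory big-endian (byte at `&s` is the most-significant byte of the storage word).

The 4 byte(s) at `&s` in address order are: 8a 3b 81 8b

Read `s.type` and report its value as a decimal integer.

1159577797

[0]=0x8a [1]=0x3b [2]=0x81 [3]=0x8b (big-endian) → word 0x8a3b818b
type:31 @ bit 1 → (0x8a3b818b>>1)&0x7fffffff = 0x451dc0c5  ←
err:1 @ bit 0 → (0x8a3b818b>>0)&0x1 = 0x1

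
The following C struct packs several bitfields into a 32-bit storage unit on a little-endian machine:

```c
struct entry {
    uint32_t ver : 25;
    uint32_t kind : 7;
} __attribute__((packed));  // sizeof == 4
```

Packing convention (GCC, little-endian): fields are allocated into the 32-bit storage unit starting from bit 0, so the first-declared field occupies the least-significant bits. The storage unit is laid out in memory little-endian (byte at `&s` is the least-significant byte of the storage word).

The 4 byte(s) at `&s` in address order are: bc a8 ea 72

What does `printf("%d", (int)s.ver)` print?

15378620

[0]=0xbc [1]=0xa8 [2]=0xea [3]=0x72 (little-endian) → word 0x72eaa8bc
ver:25 @ bit 0 → (0x72eaa8bc>>0)&0x1ffffff = 0xeaa8bc  ←
kind:7 @ bit 25 → (0x72eaa8bc>>25)&0x7f = 0x39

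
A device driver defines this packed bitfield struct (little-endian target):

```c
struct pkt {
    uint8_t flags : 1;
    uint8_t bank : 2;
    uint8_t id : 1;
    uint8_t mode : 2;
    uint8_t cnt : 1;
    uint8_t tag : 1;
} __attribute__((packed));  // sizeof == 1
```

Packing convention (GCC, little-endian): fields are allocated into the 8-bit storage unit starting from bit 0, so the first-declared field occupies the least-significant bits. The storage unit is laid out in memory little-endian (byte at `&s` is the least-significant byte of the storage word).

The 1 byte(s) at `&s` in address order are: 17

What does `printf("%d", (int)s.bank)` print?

3

[0]=0x17 (little-endian) → word 0x17
flags [0+:1] = (word>>0) & 0x1 = 1
bank [1+:2] = (word>>1) & 0x3 = 3  ←
id [3+:1] = (word>>3) & 0x1 = 0
mode [4+:2] = (word>>4) & 0x3 = 1
cnt [6+:1] = (word>>6) & 0x1 = 0
tag [7+:1] = (word>>7) & 0x1 = 0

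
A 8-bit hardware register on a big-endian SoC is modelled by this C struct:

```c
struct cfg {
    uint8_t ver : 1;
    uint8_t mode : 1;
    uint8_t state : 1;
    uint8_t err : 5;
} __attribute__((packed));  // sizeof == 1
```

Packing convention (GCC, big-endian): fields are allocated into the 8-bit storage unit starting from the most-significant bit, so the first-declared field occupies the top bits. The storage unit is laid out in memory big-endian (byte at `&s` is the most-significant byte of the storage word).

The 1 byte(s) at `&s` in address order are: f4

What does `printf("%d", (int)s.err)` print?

20

[0]=0xf4 (big-endian) → word 0xf4
ver [7+:1] = (word>>7) & 0x1 = 1
mode [6+:1] = (word>>6) & 0x1 = 1
state [5+:1] = (word>>5) & 0x1 = 1
err [0+:5] = (word>>0) & 0x1f = 20  ←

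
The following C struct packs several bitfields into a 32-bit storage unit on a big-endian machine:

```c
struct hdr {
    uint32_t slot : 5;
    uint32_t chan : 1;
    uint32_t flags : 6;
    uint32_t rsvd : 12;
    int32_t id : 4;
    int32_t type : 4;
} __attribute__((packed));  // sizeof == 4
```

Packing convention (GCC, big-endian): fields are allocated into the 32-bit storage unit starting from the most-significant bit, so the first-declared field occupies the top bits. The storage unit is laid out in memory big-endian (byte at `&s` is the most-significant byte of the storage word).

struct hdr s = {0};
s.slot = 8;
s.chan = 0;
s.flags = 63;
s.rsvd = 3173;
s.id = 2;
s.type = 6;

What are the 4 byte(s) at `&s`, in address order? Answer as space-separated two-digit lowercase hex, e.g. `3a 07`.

[27+:5] slot=8 & 0x1f = 0x8; word=0x40000000
[26+:1] chan=0 & 0x1 = 0x0; word=0x40000000
[20+:6] flags=63 & 0x3f = 0x3f; word=0x43f00000
[8+:12] rsvd=3173 & 0xfff = 0xc65; word=0x43fc6500
[4+:4] id=2 & 0xf = 0x2; word=0x43fc6520
[0+:4] type=6 & 0xf = 0x6; word=0x43fc6526
word = 0x43fc6526 → big-endian bytes:
  [0]=0x43  [1]=0xfc  [2]=0x65  [3]=0x26

43 fc 65 26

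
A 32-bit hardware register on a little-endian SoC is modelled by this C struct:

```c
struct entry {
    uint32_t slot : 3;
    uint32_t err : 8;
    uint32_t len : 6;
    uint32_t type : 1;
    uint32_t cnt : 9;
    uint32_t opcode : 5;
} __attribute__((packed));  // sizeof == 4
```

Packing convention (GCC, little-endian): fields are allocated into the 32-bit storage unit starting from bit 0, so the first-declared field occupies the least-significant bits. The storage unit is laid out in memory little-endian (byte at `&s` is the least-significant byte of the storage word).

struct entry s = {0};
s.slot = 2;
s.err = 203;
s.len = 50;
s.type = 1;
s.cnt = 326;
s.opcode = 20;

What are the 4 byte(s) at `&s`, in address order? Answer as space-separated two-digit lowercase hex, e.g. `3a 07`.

slot (3b) val=2 bits=0x2 at bit 0: 0x00000002
err (8b) val=203 bits=0xcb at bit 3: 0x0000065a
len (6b) val=50 bits=0x32 at bit 11: 0x0001965a
type (1b) val=1 bits=0x1 at bit 17: 0x0003965a
cnt (9b) val=326 bits=0x146 at bit 18: 0x051b965a
opcode (5b) val=20 bits=0x14 at bit 27: 0xa51b965a
word = 0xa51b965a → little-endian bytes:
  [0]=0x5a  [1]=0x96  [2]=0x1b  [3]=0xa5

5a 96 1b a5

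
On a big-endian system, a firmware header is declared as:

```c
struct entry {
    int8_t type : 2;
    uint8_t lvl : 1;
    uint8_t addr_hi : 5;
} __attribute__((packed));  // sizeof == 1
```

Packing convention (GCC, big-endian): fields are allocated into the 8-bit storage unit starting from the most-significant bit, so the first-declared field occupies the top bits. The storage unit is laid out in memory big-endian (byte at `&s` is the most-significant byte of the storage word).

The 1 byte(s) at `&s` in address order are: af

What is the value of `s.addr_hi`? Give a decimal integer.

15

[0]=0xaf (big-endian) → word 0xaf
type:2 @ bit 6 → (0xaf>>6)&0x3 = 0x2
lvl:1 @ bit 5 → (0xaf>>5)&0x1 = 0x1
addr_hi:5 @ bit 0 → (0xaf>>0)&0x1f = 0xf  ←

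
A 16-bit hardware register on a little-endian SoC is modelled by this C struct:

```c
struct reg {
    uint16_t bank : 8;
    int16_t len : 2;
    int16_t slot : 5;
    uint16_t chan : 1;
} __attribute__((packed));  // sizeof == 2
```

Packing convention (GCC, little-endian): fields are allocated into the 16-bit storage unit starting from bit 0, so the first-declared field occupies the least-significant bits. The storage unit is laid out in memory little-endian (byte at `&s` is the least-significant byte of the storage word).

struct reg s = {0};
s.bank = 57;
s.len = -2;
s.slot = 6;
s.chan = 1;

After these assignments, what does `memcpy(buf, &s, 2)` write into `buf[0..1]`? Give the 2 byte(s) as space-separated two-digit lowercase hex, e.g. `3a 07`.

39 9a

bank (8b) val=57 bits=0x39 at bit 0: 0x0039
len (2b) val=-2 bits=0x2 at bit 8: 0x0239
slot (5b) val=6 bits=0x6 at bit 10: 0x1a39
chan (1b) val=1 bits=0x1 at bit 15: 0x9a39
word = 0x9a39 → little-endian bytes:
  [0]=0x39  [1]=0x9a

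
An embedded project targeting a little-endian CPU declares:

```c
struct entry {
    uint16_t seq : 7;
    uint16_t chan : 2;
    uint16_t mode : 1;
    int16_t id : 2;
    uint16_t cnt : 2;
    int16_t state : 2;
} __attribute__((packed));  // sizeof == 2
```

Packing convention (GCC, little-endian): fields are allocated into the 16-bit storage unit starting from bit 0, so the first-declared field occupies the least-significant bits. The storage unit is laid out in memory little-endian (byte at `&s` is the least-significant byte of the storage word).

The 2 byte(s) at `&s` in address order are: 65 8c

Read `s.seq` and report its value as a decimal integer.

101

[0]=0x65 [1]=0x8c (little-endian) → word 0x8c65
seq [0+:7] = (word>>0) & 0x7f = 101  ←
chan [7+:2] = (word>>7) & 0x3 = 0
mode [9+:1] = (word>>9) & 0x1 = 0
id [10+:2] = (word>>10) & 0x3 = 3
cnt [12+:2] = (word>>12) & 0x3 = 0
state [14+:2] = (word>>14) & 0x3 = 2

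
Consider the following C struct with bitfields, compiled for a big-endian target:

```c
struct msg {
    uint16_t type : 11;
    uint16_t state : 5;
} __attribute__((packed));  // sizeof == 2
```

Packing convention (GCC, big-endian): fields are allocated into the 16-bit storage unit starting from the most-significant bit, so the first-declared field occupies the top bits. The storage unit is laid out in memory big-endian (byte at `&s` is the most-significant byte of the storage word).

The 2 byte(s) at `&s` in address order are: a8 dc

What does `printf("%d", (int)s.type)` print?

1350

[0]=0xa8 [1]=0xdc (big-endian) → word 0xa8dc
type [5+:11] = (word>>5) & 0x7ff = 1350  ←
state [0+:5] = (word>>0) & 0x1f = 28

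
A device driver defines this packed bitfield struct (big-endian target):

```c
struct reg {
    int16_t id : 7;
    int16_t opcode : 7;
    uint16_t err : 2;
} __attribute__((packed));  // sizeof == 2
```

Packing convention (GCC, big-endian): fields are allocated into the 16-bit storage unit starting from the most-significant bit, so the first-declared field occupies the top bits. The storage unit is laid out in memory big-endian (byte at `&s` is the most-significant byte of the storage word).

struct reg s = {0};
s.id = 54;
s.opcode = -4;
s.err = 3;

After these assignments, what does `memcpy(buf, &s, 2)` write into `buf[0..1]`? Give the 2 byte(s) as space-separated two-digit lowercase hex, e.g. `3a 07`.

6d f3

[9+:7] id=54 & 0x7f = 0x36; word=0x6c00
[2+:7] opcode=-4 & 0x7f = 0x7c; word=0x6df0
[0+:2] err=3 & 0x3 = 0x3; word=0x6df3
word = 0x6df3 → big-endian bytes:
  [0]=0x6d  [1]=0xf3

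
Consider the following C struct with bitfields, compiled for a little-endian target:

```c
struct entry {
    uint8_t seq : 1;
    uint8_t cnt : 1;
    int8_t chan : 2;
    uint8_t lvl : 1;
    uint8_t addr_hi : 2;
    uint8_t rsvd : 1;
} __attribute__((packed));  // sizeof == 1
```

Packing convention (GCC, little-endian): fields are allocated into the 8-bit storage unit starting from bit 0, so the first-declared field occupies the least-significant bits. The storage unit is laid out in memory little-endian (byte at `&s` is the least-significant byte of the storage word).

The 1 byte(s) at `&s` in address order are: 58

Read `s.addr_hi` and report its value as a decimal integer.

2

[0]=0x58 (little-endian) → word 0x58
seq [0+:1] = (word>>0) & 0x1 = 0
cnt [1+:1] = (word>>1) & 0x1 = 0
chan [2+:2] = (word>>2) & 0x3 = 2
lvl [4+:1] = (word>>4) & 0x1 = 1
addr_hi [5+:2] = (word>>5) & 0x3 = 2  ←
rsvd [7+:1] = (word>>7) & 0x1 = 0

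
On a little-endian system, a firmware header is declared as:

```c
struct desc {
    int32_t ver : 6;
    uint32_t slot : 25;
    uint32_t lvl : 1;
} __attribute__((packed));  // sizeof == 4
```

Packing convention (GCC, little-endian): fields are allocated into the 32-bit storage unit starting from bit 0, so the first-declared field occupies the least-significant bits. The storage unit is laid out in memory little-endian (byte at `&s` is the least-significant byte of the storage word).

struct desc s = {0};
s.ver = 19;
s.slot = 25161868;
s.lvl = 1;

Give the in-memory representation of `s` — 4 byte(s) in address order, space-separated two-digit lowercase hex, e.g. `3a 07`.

13 23 fc df

[0+:6] ver=19 & 0x3f = 0x13; word=0x00000013
[6+:25] slot=25161868 & 0x1ffffff = 0x17ff08c; word=0x5ffc2313
[31+:1] lvl=1 & 0x1 = 0x1; word=0xdffc2313
word = 0xdffc2313 → little-endian bytes:
  [0]=0x13  [1]=0x23  [2]=0xfc  [3]=0xdf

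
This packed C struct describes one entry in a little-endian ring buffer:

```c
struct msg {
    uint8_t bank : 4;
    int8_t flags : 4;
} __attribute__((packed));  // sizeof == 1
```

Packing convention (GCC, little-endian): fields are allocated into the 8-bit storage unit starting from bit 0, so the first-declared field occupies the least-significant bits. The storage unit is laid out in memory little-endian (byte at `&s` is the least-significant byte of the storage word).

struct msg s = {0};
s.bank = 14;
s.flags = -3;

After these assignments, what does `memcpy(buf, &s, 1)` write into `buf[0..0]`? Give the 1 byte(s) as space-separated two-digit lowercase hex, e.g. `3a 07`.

de

bank:4 = 14 → 0xe << 0 → word 0x0e
flags:4 = -3 → 0xd << 4 → word 0xde
word = 0xde → little-endian bytes:
  [0]=0xde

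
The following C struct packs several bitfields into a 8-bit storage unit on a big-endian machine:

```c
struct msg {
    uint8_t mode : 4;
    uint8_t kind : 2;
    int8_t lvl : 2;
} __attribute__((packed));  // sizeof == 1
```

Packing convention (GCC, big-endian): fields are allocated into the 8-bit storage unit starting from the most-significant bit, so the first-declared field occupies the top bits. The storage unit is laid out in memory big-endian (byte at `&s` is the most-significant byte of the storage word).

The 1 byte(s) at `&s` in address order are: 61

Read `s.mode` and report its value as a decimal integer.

6

[0]=0x61 (big-endian) → word 0x61
mode [4+:4] = (word>>4) & 0xf = 6  ←
kind [2+:2] = (word>>2) & 0x3 = 0
lvl [0+:2] = (word>>0) & 0x3 = 1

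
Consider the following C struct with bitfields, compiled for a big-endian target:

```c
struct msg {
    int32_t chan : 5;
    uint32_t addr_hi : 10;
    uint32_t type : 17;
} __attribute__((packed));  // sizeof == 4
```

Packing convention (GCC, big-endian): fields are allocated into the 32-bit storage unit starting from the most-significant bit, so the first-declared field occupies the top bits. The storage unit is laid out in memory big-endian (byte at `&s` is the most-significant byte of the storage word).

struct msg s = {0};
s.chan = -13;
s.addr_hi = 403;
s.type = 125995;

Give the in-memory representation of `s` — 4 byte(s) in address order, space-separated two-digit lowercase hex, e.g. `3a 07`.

chan:5 = -13 → 0x13 << 27 → word 0x98000000
addr_hi:10 = 403 → 0x193 << 17 → word 0x9b260000
type:17 = 125995 → 0x1ec2b << 0 → word 0x9b27ec2b
word = 0x9b27ec2b → big-endian bytes:
  [0]=0x9b  [1]=0x27  [2]=0xec  [3]=0x2b

9b 27 ec 2b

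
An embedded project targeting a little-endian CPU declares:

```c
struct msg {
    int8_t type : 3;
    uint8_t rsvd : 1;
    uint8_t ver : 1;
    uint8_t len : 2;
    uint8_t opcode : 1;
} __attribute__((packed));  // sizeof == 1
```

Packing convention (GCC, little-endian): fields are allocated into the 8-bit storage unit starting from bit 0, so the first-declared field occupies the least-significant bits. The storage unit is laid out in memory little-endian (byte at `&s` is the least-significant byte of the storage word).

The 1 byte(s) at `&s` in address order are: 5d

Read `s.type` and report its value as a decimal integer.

[0]=0x5d (little-endian) → word 0x5d
type:3 @ bit 0 → (0x5d>>0)&0x7 = 0x5  ←
rsvd:1 @ bit 3 → (0x5d>>3)&0x1 = 0x1
ver:1 @ bit 4 → (0x5d>>4)&0x1 = 0x1
len:2 @ bit 5 → (0x5d>>5)&0x3 = 0x2
opcode:1 @ bit 7 → (0x5d>>7)&0x1 = 0x0
type signed 3b, MSB=1: 5 - 8 = -3

-3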